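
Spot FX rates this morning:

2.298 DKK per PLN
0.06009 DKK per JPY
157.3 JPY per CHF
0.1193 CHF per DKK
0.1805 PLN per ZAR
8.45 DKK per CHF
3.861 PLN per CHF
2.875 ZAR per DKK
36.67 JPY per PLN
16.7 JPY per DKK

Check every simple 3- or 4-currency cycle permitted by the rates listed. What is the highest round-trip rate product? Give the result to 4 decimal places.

DKK→ZAR→PLN→DKK: 2.875 × 0.1805 × 2.298 = 1.19252
JPY→DKK→ZAR→PLN→JPY: 0.06009 × 2.875 × 0.1805 × 36.67 = 1.14348
JPY→DKK→CHF→JPY: 0.06009 × 0.1193 × 157.3 = 1.12764
DKK→CHF→PLN→DKK: 0.1193 × 3.861 × 2.298 = 1.05850
JPY→DKK→CHF→PLN→JPY: 0.06009 × 0.1193 × 3.861 × 36.67 = 1.01497
Maximum is DKK→ZAR→PLN→DKK at 1.1925; arbitrage exists.

1.1925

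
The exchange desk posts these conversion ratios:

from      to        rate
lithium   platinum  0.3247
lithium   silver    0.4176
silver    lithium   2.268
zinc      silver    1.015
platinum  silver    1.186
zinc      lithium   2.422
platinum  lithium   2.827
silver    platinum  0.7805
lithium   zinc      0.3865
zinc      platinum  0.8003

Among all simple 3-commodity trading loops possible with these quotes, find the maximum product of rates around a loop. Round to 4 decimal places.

0.9214

platinum→lithium→silver→platinum: 2.827 × 0.4176 × 0.7805 = 0.92142
silver→lithium→zinc→silver: 2.268 × 0.3865 × 1.015 = 0.88973
platinum→lithium→zinc→platinum: 2.827 × 0.3865 × 0.8003 = 0.87444
platinum→silver→lithium→platinum: 1.186 × 2.268 × 0.3247 = 0.87339
Maximum is platinum→lithium→silver→platinum at 0.9214; no arbitrage — every cycle loses value.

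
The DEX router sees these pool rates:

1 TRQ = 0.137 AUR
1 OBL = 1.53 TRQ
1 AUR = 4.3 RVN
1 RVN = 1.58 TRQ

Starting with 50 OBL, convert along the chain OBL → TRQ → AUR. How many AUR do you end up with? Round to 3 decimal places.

50 OBL × 1.53 = 76.5 TRQ
76.5 TRQ × 0.137 = 10.4805 AUR

10.481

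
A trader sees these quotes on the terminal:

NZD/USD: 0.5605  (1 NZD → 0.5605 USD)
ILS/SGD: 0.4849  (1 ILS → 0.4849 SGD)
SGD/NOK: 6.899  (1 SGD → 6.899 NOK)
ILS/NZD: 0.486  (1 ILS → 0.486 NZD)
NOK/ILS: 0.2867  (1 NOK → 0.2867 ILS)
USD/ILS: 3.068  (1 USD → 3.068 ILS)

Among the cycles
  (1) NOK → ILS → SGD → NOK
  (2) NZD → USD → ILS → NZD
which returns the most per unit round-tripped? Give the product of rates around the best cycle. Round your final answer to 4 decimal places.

(1) 0.2867 × 0.4849 × 6.899 = 0.95910
(2) 0.5605 × 3.068 × 0.486 = 0.83573
Highest is cycle (1) at 0.9591 (≤1, no arbitrage).

0.9591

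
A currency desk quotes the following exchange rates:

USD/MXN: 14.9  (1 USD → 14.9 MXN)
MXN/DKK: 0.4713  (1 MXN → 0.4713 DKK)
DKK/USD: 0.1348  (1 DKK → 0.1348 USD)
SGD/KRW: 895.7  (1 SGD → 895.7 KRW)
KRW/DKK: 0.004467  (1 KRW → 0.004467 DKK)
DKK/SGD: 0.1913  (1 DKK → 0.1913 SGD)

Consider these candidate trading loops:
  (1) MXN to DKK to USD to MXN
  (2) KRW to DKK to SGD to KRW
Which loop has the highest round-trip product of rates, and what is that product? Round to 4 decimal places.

0.9466

(1) 0.4713 × 0.1348 × 14.9 = 0.94662
(2) 0.004467 × 0.1913 × 895.7 = 0.76541
Highest is cycle (1) at 0.9466 (≤1, no arbitrage).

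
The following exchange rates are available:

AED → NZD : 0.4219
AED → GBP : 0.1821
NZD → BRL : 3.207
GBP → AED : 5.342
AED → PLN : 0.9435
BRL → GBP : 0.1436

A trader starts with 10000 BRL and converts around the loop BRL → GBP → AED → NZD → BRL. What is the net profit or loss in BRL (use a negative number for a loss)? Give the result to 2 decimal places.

10000 BRL × 0.1436 = 1436 GBP
1436 GBP × 5.342 = 7671.112 AED
7671.112 AED × 0.4219 = 3236.4421528 NZD
3236.4421528 NZD × 3.207 = 10379.2699840296 BRL
Net change: 10379.2699840296 − 10000 = 379.2699840296 BRL

379.27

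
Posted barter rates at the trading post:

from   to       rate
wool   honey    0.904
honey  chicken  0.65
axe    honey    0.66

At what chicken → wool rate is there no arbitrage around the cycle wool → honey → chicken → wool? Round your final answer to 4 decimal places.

1.7018

Known legs of the cycle: 0.904 × 0.65 = 0.5876
For no arbitrage the full-cycle product must be 1, so the missing rate is 1 / 0.5876 ≈ 1.701838.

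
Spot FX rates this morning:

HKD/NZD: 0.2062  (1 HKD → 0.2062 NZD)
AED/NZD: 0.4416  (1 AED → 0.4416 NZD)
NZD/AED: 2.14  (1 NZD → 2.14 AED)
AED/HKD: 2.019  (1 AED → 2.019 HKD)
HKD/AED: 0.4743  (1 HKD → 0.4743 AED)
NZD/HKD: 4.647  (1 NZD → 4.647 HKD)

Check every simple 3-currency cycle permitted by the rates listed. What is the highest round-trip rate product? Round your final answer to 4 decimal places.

NZD→HKD→AED→NZD: 4.647 × 0.4743 × 0.4416 = 0.97332
NZD→AED→HKD→NZD: 2.14 × 2.019 × 0.2062 = 0.89092
Maximum is NZD→HKD→AED→NZD at 0.9733; no arbitrage — every cycle loses value.

0.9733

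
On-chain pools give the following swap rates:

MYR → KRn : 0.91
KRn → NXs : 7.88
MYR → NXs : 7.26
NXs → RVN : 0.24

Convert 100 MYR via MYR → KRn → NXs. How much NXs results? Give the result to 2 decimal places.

717.08

100 MYR × 0.91 = 91 KRn
91 KRn × 7.88 = 717.08 NXs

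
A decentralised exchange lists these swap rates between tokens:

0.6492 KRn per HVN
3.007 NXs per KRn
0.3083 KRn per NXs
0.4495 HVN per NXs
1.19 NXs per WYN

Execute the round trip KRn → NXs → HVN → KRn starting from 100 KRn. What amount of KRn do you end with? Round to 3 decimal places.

87.749

100 KRn × 3.007 = 300.7 NXs
300.7 NXs × 0.4495 = 135.16465 HVN
135.16465 HVN × 0.6492 = 87.74889078 KRn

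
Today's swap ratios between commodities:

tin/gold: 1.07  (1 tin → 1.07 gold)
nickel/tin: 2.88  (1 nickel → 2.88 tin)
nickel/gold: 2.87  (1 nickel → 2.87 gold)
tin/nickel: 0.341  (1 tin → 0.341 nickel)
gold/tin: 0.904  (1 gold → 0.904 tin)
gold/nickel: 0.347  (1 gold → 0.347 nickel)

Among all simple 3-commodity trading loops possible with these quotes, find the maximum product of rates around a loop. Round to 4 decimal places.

1.0693

nickel→tin→gold→nickel: 2.88 × 1.07 × 0.347 = 1.06932
nickel→gold→tin→nickel: 2.87 × 0.904 × 0.341 = 0.88472
Maximum is nickel→tin→gold→nickel at 1.0693; arbitrage exists.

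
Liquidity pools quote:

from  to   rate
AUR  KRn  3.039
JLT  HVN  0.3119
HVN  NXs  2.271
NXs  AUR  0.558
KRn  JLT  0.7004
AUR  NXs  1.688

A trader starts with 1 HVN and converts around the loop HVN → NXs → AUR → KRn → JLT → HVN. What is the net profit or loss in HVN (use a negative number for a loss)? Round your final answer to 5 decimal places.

-0.15871

1 HVN × 2.271 = 2.271 NXs
2.271 NXs × 0.558 = 1.267218 AUR
1.267218 AUR × 3.039 = 3.851075502 KRn
3.851075502 KRn × 0.7004 = 2.6972932816008 JLT
2.6972932816008 JLT × 0.3119 = 0.84128577453128952 HVN
Net change: 0.84128577453128952 − 1 = -0.15871422546871048 HVN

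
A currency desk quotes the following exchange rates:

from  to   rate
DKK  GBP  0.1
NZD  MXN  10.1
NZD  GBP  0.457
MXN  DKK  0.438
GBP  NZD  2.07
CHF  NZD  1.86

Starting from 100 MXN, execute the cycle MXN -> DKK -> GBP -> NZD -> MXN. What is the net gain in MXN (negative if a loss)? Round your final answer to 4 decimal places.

-8.4273

100 MXN × 0.438 = 43.8 DKK
43.8 DKK × 0.1 = 4.38 GBP
4.38 GBP × 2.07 = 9.0666 NZD
9.0666 NZD × 10.1 = 91.57266 MXN
Net change: 91.57266 − 100 = -8.42734 MXN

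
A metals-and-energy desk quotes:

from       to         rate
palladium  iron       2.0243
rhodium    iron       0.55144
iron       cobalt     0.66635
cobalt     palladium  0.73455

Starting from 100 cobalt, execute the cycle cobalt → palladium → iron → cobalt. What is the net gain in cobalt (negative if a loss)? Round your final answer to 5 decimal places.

100 cobalt × 0.73455 = 73.455 palladium
73.455 palladium × 2.0243 = 148.6949565 iron
148.6949565 iron × 0.66635 = 99.082884263775 cobalt
Net change: 99.082884263775 − 100 = -0.917115736225 cobalt

-0.91712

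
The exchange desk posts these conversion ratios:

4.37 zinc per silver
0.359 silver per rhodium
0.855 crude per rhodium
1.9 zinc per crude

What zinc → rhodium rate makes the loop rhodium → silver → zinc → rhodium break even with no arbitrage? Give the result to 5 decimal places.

0.63742

Known legs of the cycle: 0.359 × 4.37 = 1.56883
For no arbitrage the full-cycle product must be 1, so the missing rate is 1 / 1.56883 ≈ 0.6374177.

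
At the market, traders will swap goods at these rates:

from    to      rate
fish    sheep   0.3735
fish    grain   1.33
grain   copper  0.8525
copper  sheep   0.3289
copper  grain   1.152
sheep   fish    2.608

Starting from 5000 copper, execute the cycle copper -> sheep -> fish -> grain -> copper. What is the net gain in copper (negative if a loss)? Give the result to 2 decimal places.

-137.19

5000 copper × 0.3289 = 1644.5 sheep
1644.5 sheep × 2.608 = 4288.856 fish
4288.856 fish × 1.33 = 5704.17848 grain
5704.17848 grain × 0.8525 = 4862.8121542 copper
Net change: 4862.8121542 − 5000 = -137.1878458 copper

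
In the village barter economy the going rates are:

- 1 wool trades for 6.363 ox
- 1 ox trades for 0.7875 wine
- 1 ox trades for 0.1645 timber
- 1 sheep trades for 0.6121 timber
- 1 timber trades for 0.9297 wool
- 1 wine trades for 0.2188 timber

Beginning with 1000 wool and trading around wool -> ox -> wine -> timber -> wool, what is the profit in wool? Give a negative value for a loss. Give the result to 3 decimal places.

19.301

1000 wool × 6.363 = 6363 ox
6363 ox × 0.7875 = 5010.8625 wine
5010.8625 wine × 0.2188 = 1096.376715 timber
1096.376715 timber × 0.9297 = 1019.3014319355 wool
Net change: 1019.3014319355 − 1000 = 19.3014319355 wool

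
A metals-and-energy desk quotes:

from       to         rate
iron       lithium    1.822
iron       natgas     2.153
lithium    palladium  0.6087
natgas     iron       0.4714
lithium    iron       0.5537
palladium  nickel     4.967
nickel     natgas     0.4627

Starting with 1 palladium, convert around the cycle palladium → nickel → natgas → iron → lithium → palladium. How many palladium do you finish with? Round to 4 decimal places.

1 palladium × 4.967 = 4.967 nickel
4.967 nickel × 0.4627 = 2.2982309 natgas
2.2982309 natgas × 0.4714 = 1.08338604626 iron
1.08338604626 iron × 1.822 = 1.97392937628572 lithium
1.97392937628572 lithium × 0.6087 = 1.201530811345117764 palladium

1.2015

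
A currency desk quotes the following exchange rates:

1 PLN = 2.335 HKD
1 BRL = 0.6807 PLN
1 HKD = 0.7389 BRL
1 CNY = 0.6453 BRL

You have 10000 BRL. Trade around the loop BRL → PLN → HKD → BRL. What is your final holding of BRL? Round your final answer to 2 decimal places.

11744.33

10000 BRL × 0.6807 = 6807 PLN
6807 PLN × 2.335 = 15894.345 HKD
15894.345 HKD × 0.7389 = 11744.3315205 BRL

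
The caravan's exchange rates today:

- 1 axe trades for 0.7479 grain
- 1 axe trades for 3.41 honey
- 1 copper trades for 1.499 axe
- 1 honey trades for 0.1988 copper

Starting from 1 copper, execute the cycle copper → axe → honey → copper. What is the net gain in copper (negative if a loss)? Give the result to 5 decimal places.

0.01618

1 copper × 1.499 = 1.499 axe
1.499 axe × 3.41 = 5.11159 honey
5.11159 honey × 0.1988 = 1.016184092 copper
Net change: 1.016184092 − 1 = 0.016184092 copper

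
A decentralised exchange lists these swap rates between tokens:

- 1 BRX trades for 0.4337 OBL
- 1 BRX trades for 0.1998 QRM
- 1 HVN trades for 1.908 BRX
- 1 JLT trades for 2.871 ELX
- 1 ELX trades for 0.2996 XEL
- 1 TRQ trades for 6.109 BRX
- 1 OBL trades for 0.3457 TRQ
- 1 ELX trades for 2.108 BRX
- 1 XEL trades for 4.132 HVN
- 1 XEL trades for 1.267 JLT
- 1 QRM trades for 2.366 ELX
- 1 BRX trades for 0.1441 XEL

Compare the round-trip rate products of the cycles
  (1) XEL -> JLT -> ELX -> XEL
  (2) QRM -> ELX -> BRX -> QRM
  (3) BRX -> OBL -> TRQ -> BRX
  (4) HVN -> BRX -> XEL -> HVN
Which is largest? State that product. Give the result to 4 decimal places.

1.1361

(1) 1.267 × 2.871 × 0.2996 = 1.08981
(2) 2.366 × 2.108 × 0.1998 = 0.99651
(3) 0.4337 × 0.3457 × 6.109 = 0.91592
(4) 1.908 × 0.1441 × 4.132 = 1.13606
Highest is cycle (4) at 1.1361 (>1, arbitrage).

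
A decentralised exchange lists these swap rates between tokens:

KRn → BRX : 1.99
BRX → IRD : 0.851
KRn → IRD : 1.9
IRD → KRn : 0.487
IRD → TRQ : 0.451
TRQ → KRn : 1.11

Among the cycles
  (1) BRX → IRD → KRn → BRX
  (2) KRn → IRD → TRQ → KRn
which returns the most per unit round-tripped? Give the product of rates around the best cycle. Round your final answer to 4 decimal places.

(1) 0.851 × 0.487 × 1.99 = 0.82473
(2) 1.9 × 0.451 × 1.11 = 0.95116
Highest is cycle (2) at 0.9512 (≤1, no arbitrage).

0.9512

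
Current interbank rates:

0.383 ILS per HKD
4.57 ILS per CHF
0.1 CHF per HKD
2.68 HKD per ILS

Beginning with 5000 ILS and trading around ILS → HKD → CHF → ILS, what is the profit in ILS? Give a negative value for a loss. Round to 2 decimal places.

5000 ILS × 2.68 = 13400 HKD
13400 HKD × 0.1 = 1340 CHF
1340 CHF × 4.57 = 6123.8 ILS
Net change: 6123.8 − 5000 = 1123.8 ILS

1123.80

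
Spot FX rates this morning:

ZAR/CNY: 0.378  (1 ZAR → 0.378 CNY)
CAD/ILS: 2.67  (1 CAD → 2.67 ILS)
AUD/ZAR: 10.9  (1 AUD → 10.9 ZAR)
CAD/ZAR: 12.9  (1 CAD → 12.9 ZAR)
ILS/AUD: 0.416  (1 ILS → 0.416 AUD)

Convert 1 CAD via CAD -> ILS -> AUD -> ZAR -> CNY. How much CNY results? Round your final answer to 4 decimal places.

4.5764

1 CAD × 2.67 = 2.67 ILS
2.67 ILS × 0.416 = 1.11072 AUD
1.11072 AUD × 10.9 = 12.106848 ZAR
12.106848 ZAR × 0.378 = 4.576388544 CNY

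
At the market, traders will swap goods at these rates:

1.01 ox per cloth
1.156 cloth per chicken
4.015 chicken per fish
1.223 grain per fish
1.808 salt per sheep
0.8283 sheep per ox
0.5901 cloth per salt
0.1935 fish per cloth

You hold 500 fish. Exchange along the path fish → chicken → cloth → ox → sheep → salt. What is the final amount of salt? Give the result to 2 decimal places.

3510.11

500 fish × 4.015 = 2007.5 chicken
2007.5 chicken × 1.156 = 2320.67 cloth
2320.67 cloth × 1.01 = 2343.8767 ox
2343.8767 ox × 0.8283 = 1941.43307061 sheep
1941.43307061 sheep × 1.808 = 3510.11099166288 salt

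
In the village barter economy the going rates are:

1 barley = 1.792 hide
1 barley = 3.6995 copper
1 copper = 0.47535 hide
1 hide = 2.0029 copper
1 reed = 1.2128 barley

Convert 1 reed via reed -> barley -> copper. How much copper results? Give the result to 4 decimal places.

4.4868

1 reed × 1.2128 = 1.2128 barley
1.2128 barley × 3.6995 = 4.4867536 copper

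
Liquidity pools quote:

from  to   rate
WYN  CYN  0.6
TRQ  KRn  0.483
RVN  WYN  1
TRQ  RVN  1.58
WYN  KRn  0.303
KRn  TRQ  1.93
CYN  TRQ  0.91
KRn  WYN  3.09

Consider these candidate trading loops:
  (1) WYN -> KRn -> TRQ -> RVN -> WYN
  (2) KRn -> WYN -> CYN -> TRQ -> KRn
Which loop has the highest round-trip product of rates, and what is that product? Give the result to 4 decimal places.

(1) 0.303 × 1.93 × 1.58 × 1 = 0.92397
(2) 3.09 × 0.6 × 0.91 × 0.483 = 0.81489
Highest is cycle (1) at 0.9240 (≤1, no arbitrage).

0.9240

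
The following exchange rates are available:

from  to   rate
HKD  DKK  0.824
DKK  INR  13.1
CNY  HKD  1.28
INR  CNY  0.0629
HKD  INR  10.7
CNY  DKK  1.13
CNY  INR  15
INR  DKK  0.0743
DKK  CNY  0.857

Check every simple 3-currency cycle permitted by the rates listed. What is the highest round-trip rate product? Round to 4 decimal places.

0.9551

INR→DKK→CNY→INR: 0.0743 × 0.857 × 15 = 0.95513
INR→CNY→DKK→INR: 0.0629 × 1.13 × 13.1 = 0.93111
DKK→CNY→HKD→DKK: 0.857 × 1.28 × 0.824 = 0.90390
INR→CNY→HKD→INR: 0.0629 × 1.28 × 10.7 = 0.86148
Maximum is INR→DKK→CNY→INR at 0.9551; no arbitrage — every cycle loses value.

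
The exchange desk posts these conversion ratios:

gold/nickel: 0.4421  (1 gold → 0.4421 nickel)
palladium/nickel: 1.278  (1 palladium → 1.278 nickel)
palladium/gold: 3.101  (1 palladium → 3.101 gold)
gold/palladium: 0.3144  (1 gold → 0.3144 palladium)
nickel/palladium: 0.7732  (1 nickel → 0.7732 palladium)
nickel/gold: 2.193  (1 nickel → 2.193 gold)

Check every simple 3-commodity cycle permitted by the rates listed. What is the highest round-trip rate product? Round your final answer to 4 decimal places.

gold→nickel→palladium→gold: 0.4421 × 0.7732 × 3.101 = 1.06002
gold→palladium→nickel→gold: 0.3144 × 1.278 × 2.193 = 0.88115
Maximum is gold→nickel→palladium→gold at 1.0600; arbitrage exists.

1.0600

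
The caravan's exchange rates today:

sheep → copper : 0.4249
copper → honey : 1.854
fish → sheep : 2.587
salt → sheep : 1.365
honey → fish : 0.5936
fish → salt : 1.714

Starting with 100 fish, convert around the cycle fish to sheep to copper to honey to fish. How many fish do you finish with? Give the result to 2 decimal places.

120.97

100 fish × 2.587 = 258.7 sheep
258.7 sheep × 0.4249 = 109.92163 copper
109.92163 copper × 1.854 = 203.79470202 honey
203.79470202 honey × 0.5936 = 120.972535119072 fish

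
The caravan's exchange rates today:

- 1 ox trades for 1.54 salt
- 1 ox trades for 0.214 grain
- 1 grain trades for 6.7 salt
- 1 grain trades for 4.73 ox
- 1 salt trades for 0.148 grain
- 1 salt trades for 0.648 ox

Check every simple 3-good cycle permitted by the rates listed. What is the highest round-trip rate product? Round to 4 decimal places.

ox→salt→grain→ox: 1.54 × 0.148 × 4.73 = 1.07806
ox→grain→salt→ox: 0.214 × 6.7 × 0.648 = 0.92910
Maximum is ox→salt→grain→ox at 1.0781; arbitrage exists.

1.0781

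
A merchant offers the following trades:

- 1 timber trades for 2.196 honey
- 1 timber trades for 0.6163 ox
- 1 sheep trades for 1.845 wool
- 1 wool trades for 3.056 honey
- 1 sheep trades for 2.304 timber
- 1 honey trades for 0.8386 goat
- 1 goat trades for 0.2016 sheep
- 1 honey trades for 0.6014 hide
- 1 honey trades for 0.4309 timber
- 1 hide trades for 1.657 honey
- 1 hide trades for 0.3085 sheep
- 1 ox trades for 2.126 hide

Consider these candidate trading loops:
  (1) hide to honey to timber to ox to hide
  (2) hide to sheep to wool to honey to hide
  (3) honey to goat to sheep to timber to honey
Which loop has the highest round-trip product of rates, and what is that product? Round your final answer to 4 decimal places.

(1) 1.657 × 0.4309 × 0.6163 × 2.126 = 0.93552
(2) 0.3085 × 1.845 × 3.056 × 0.6014 = 1.04609
(3) 0.8386 × 0.2016 × 2.304 × 2.196 = 0.85538
Highest is cycle (2) at 1.0461 (>1, arbitrage).

1.0461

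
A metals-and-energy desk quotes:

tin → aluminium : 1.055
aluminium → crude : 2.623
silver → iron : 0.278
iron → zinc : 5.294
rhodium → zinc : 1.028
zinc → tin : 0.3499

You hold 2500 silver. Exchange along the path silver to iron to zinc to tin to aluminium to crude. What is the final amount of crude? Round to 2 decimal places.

3562.57

2500 silver × 0.278 = 695 iron
695 iron × 5.294 = 3679.33 zinc
3679.33 zinc × 0.3499 = 1287.397567 tin
1287.397567 tin × 1.055 = 1358.204433185 aluminium
1358.204433185 aluminium × 2.623 = 3562.570228244255 crude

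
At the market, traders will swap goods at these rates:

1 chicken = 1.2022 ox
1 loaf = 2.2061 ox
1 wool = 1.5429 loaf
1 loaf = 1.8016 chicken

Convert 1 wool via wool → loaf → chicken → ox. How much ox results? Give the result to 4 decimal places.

1 wool × 1.5429 = 1.5429 loaf
1.5429 loaf × 1.8016 = 2.77968864 chicken
2.77968864 chicken × 1.2022 = 3.341741683008 ox

3.3417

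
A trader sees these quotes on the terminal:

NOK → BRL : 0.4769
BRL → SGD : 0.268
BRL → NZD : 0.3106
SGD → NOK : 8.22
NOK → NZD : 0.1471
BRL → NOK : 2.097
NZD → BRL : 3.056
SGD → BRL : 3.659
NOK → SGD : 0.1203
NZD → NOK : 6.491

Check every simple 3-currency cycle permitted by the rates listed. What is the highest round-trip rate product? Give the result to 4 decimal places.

SGD→NOK→BRL→SGD: 8.22 × 0.4769 × 0.268 = 1.05059
NZD→NOK→BRL→NZD: 6.491 × 0.4769 × 0.3106 = 0.96148
NZD→BRL→NOK→NZD: 3.056 × 2.097 × 0.1471 = 0.94268
SGD→BRL→NOK→SGD: 3.659 × 2.097 × 0.1203 = 0.92305
Maximum is SGD→NOK→BRL→SGD at 1.0506; arbitrage exists.

1.0506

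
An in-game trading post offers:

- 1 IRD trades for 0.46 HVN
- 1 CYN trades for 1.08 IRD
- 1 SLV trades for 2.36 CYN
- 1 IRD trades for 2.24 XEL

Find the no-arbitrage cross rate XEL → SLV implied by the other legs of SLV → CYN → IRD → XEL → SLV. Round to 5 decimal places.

0.17515

Known legs of the cycle: 2.36 × 1.08 × 2.24 = 5.709312
For no arbitrage the full-cycle product must be 1, so the missing rate is 1 / 5.709312 ≈ 0.1751525.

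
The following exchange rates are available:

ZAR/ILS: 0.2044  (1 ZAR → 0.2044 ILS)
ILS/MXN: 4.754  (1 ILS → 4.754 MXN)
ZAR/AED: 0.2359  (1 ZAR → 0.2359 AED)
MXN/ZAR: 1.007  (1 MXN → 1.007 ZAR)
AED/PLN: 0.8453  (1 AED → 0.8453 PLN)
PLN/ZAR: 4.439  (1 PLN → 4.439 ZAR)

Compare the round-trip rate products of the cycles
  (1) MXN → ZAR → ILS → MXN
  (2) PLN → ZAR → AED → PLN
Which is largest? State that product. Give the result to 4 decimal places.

(1) 1.007 × 0.2044 × 4.754 = 0.97852
(2) 4.439 × 0.2359 × 0.8453 = 0.88516
Highest is cycle (1) at 0.9785 (≤1, no arbitrage).

0.9785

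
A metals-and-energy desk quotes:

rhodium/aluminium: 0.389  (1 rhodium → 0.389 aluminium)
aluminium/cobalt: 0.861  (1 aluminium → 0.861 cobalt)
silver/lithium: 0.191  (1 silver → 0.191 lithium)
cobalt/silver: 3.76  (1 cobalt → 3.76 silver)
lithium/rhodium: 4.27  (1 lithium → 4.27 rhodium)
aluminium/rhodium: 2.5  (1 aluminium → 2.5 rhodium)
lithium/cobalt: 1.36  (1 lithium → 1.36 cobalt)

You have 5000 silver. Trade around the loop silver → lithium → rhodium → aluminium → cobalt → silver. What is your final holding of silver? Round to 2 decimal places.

5135.37

5000 silver × 0.191 = 955 lithium
955 lithium × 4.27 = 4077.85 rhodium
4077.85 rhodium × 0.389 = 1586.28365 aluminium
1586.28365 aluminium × 0.861 = 1365.79022265 cobalt
1365.79022265 cobalt × 3.76 = 5135.371237164 silver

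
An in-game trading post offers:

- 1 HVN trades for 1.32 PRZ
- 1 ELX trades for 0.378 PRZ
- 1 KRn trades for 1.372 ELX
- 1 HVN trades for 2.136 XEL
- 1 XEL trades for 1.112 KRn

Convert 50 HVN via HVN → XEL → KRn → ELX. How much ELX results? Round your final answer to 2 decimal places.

50 HVN × 2.136 = 106.8 XEL
106.8 XEL × 1.112 = 118.7616 KRn
118.7616 KRn × 1.372 = 162.9409152 ELX

162.94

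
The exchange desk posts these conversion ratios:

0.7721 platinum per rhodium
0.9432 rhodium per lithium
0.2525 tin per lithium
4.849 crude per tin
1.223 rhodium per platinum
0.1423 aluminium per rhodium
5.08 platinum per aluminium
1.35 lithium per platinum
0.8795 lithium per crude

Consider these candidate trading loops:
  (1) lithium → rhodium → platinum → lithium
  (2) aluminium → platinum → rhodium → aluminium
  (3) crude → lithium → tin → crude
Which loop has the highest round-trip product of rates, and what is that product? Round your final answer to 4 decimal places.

1.0768

(1) 0.9432 × 0.7721 × 1.35 = 0.98313
(2) 5.08 × 1.223 × 0.1423 = 0.88409
(3) 0.8795 × 0.2525 × 4.849 = 1.07684
Highest is cycle (3) at 1.0768 (>1, arbitrage).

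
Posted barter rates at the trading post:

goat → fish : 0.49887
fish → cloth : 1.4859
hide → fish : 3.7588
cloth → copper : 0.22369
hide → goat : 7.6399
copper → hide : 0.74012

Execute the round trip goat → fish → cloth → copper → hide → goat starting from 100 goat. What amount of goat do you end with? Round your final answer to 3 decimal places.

93.759

100 goat × 0.49887 = 49.887 fish
49.887 fish × 1.4859 = 74.1270933 cloth
74.1270933 cloth × 0.22369 = 16.581489500277 copper
16.581489500277 copper × 0.74012 = 12.27229200894501324 hide
12.27229200894501324 hide × 7.6399 = 93.759083719139006652276 goat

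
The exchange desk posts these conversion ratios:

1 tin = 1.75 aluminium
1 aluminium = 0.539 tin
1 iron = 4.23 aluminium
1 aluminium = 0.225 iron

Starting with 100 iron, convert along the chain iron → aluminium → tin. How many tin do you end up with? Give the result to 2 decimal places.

228.00

100 iron × 4.23 = 423 aluminium
423 aluminium × 0.539 = 227.997 tin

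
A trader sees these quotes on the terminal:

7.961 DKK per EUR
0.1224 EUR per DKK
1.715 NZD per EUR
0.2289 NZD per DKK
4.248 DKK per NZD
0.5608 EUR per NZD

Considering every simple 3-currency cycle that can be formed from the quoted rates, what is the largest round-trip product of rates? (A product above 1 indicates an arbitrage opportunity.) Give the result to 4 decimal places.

1.0219

NZD→EUR→DKK→NZD: 0.5608 × 7.961 × 0.2289 = 1.02193
NZD→DKK→EUR→NZD: 4.248 × 0.1224 × 1.715 = 0.89172
Maximum is NZD→EUR→DKK→NZD at 1.0219; arbitrage exists.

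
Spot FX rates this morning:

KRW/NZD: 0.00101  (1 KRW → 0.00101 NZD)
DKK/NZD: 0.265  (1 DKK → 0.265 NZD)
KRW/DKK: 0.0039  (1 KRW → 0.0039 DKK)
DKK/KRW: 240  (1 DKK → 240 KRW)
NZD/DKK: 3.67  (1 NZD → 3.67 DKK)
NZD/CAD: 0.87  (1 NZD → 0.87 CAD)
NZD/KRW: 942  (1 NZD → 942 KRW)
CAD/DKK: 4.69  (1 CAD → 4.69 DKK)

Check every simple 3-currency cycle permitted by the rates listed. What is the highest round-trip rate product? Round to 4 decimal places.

NZD→CAD→DKK→NZD: 0.87 × 4.69 × 0.265 = 1.08128
NZD→KRW→DKK→NZD: 942 × 0.0039 × 0.265 = 0.97356
NZD→DKK→KRW→NZD: 3.67 × 240 × 0.00101 = 0.88961
Maximum is NZD→CAD→DKK→NZD at 1.0813; arbitrage exists.

1.0813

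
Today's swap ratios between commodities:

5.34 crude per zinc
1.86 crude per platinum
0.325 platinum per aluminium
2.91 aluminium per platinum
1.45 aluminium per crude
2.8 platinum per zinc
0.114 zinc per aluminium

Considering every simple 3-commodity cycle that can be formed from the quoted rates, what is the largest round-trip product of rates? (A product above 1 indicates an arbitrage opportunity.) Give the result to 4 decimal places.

0.9289

platinum→aluminium→zinc→platinum: 2.91 × 0.114 × 2.8 = 0.92887
crude→aluminium→zinc→crude: 1.45 × 0.114 × 5.34 = 0.88270
crude→aluminium→platinum→crude: 1.45 × 0.325 × 1.86 = 0.87653
Maximum is platinum→aluminium→zinc→platinum at 0.9289; no arbitrage — every cycle loses value.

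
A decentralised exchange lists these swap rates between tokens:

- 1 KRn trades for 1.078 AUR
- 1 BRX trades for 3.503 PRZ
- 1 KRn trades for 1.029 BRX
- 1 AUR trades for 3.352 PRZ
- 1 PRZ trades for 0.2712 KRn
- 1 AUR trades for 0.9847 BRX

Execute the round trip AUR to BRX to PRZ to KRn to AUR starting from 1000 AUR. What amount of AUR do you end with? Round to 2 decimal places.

1008.45

1000 AUR × 0.9847 = 984.7 BRX
984.7 BRX × 3.503 = 3449.4041 PRZ
3449.4041 PRZ × 0.2712 = 935.47839192 KRn
935.47839192 KRn × 1.078 = 1008.44570648976 AUR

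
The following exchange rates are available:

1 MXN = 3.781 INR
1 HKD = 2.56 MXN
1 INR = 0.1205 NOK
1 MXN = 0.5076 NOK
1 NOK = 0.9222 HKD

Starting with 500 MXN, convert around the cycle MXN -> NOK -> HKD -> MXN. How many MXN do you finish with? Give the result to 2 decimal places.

500 MXN × 0.5076 = 253.8 NOK
253.8 NOK × 0.9222 = 234.05436 HKD
234.05436 HKD × 2.56 = 599.1791616 MXN

599.18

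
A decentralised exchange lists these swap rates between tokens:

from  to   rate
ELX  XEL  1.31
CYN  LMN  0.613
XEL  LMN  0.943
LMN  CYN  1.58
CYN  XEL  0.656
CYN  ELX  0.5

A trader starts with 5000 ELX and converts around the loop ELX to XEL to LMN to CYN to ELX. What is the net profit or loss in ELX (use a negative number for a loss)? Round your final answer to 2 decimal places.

5000 ELX × 1.31 = 6550 XEL
6550 XEL × 0.943 = 6176.65 LMN
6176.65 LMN × 1.58 = 9759.107 CYN
9759.107 CYN × 0.5 = 4879.5535 ELX
Net change: 4879.5535 − 5000 = -120.4465 ELX

-120.45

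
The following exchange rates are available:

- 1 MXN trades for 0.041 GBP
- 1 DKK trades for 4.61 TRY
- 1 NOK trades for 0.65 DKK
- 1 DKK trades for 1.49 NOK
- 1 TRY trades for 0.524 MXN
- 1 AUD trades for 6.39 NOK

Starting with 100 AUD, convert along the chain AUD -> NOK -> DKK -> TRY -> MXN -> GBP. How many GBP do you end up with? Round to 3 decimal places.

41.137

100 AUD × 6.39 = 639 NOK
639 NOK × 0.65 = 415.35 DKK
415.35 DKK × 4.61 = 1914.7635 TRY
1914.7635 TRY × 0.524 = 1003.336074 MXN
1003.336074 MXN × 0.041 = 41.136779034 GBP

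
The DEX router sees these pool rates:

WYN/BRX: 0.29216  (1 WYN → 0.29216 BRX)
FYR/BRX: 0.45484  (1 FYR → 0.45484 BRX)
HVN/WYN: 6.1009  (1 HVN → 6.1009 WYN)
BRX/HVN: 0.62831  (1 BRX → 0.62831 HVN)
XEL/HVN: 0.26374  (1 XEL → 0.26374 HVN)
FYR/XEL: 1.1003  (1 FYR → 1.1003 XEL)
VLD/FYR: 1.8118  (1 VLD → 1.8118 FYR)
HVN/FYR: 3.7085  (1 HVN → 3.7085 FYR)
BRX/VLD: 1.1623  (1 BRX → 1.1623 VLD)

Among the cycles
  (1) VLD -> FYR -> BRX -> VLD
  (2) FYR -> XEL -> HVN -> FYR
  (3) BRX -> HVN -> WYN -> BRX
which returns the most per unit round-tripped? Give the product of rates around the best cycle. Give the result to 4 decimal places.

(1) 1.8118 × 0.45484 × 1.1623 = 0.95783
(2) 1.1003 × 0.26374 × 3.7085 = 1.07618
(3) 0.62831 × 6.1009 × 0.29216 = 1.11992
Highest is cycle (3) at 1.1199 (>1, arbitrage).

1.1199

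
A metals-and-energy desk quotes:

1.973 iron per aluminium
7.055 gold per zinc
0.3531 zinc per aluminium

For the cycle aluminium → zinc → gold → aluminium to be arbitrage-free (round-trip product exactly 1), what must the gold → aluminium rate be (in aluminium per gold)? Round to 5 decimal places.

Known legs of the cycle: 0.3531 × 7.055 = 2.4911205
For no arbitrage the full-cycle product must be 1, so the missing rate is 1 / 2.4911205 ≈ 0.4014258.

0.40143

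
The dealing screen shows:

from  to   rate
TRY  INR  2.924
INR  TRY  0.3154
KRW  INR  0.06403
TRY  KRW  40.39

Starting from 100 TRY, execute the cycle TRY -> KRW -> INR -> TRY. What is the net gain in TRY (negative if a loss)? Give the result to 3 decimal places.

-18.432

100 TRY × 40.39 = 4039 KRW
4039 KRW × 0.06403 = 258.61717 INR
258.61717 INR × 0.3154 = 81.567855418 TRY
Net change: 81.567855418 − 100 = -18.432144582 TRY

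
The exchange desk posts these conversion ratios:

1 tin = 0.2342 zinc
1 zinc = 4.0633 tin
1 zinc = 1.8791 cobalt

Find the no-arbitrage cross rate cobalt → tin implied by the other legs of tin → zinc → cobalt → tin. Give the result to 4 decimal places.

2.2723

Known legs of the cycle: 0.2342 × 1.8791 = 0.44008522
For no arbitrage the full-cycle product must be 1, so the missing rate is 1 / 0.44008522 ≈ 2.272287.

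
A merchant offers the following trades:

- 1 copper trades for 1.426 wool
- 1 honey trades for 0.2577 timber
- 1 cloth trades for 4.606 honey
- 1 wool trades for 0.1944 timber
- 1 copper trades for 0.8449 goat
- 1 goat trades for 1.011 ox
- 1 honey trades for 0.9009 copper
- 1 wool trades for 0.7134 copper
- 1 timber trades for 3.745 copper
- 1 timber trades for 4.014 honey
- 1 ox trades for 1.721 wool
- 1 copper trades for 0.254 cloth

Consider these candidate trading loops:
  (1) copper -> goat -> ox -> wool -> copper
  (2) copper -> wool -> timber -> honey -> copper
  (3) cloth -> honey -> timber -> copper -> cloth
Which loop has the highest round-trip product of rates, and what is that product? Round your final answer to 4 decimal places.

(1) 0.8449 × 1.011 × 1.721 × 0.7134 = 1.04875
(2) 1.426 × 0.1944 × 4.014 × 0.9009 = 1.00247
(3) 4.606 × 0.2577 × 3.745 × 0.254 = 1.12908
Highest is cycle (3) at 1.1291 (>1, arbitrage).

1.1291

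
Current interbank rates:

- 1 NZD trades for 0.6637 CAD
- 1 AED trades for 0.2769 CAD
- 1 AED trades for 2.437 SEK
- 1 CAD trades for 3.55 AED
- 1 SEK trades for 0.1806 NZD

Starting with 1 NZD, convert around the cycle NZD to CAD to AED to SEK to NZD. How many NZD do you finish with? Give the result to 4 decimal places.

1 NZD × 0.6637 = 0.6637 CAD
0.6637 CAD × 3.55 = 2.356135 AED
2.356135 AED × 2.437 = 5.741900995 SEK
5.741900995 SEK × 0.1806 = 1.036987319697 NZD

1.0370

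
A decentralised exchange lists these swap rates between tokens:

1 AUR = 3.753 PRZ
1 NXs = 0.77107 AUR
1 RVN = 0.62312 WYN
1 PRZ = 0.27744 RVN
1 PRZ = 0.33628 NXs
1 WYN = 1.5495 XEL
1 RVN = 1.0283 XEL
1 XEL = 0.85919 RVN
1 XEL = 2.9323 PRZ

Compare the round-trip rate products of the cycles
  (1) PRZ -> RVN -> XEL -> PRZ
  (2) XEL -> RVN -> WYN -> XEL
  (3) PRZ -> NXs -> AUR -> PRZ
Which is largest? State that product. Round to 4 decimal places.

0.9731

(1) 0.27744 × 1.0283 × 2.9323 = 0.83656
(2) 0.85919 × 0.62312 × 1.5495 = 0.82957
(3) 0.33628 × 0.77107 × 3.753 = 0.97314
Highest is cycle (3) at 0.9731 (≤1, no arbitrage).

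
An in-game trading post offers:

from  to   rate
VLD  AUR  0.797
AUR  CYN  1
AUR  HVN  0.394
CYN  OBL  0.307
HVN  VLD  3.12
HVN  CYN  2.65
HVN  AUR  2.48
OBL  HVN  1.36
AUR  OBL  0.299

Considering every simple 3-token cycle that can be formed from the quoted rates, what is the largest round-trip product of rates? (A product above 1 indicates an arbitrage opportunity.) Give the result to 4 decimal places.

CYN→OBL→HVN→CYN: 0.307 × 1.36 × 2.65 = 1.10643
HVN→AUR→OBL→HVN: 2.48 × 0.299 × 1.36 = 1.00847
VLD→AUR→HVN→VLD: 0.797 × 0.394 × 3.12 = 0.97974
Maximum is CYN→OBL→HVN→CYN at 1.1064; arbitrage exists.

1.1064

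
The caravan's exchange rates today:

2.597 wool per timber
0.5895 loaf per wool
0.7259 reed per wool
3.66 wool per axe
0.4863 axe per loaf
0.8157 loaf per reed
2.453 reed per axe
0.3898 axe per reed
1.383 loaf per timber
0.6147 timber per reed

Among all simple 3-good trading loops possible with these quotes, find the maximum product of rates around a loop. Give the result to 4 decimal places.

reed→timber→wool→reed: 0.6147 × 2.597 × 0.7259 = 1.15881
loaf→axe→wool→loaf: 0.4863 × 3.66 × 0.5895 = 1.04923
reed→axe→wool→reed: 0.3898 × 3.66 × 0.7259 = 1.03562
loaf→axe→reed→loaf: 0.4863 × 2.453 × 0.8157 = 0.97304
Maximum is reed→timber→wool→reed at 1.1588; arbitrage exists.

1.1588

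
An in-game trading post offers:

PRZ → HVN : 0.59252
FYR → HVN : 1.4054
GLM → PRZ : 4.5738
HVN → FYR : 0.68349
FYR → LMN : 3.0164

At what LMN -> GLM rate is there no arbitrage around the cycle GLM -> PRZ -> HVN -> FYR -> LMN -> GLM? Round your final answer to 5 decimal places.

Known legs of the cycle: 4.5738 × 0.59252 × 0.68349 × 3.0164 = 5.587290874267746336
For no arbitrage the full-cycle product must be 1, so the missing rate is 1 / 5.587290874267746336 ≈ 0.1789776.

0.17898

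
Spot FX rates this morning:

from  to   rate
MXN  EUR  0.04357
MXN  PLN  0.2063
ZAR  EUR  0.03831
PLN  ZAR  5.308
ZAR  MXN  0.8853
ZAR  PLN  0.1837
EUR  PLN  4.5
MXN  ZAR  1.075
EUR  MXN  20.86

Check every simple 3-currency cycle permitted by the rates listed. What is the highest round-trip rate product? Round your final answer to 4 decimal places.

0.9694

PLN→ZAR→MXN→PLN: 5.308 × 0.8853 × 0.2063 = 0.96944
PLN→ZAR→EUR→PLN: 5.308 × 0.03831 × 4.5 = 0.91507
EUR→MXN→ZAR→EUR: 20.86 × 1.075 × 0.03831 = 0.85908
Maximum is PLN→ZAR→MXN→PLN at 0.9694; no arbitrage — every cycle loses value.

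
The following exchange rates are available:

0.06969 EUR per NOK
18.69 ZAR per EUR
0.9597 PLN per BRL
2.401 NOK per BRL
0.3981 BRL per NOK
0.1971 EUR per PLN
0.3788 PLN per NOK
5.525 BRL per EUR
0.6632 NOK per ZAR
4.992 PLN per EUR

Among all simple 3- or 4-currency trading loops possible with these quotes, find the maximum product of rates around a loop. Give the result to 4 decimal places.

PLN→EUR→BRL→PLN: 0.1971 × 5.525 × 0.9597 = 1.04509
PLN→EUR→BRL→NOK→PLN: 0.1971 × 5.525 × 2.401 × 0.3788 = 0.99042
ZAR→NOK→PLN→EUR→ZAR: 0.6632 × 0.3788 × 0.1971 × 18.69 = 0.92544
BRL→NOK→EUR→BRL: 2.401 × 0.06969 × 5.525 = 0.92447
ZAR→NOK→EUR→ZAR: 0.6632 × 0.06969 × 18.69 = 0.86382
Maximum is PLN→EUR→BRL→PLN at 1.0451; arbitrage exists.

1.0451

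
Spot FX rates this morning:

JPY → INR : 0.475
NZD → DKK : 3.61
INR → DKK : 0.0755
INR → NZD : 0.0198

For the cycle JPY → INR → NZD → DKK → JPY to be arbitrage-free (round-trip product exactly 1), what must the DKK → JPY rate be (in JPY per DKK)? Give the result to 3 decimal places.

Known legs of the cycle: 0.475 × 0.0198 × 3.61 = 0.03395205
For no arbitrage the full-cycle product must be 1, so the missing rate is 1 / 0.03395205 ≈ 29.45330.

29.453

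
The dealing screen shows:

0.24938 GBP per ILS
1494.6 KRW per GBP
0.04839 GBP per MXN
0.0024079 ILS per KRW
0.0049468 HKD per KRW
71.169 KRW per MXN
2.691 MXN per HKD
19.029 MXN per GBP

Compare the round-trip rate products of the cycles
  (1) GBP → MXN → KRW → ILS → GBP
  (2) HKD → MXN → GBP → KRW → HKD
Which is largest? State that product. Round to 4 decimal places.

(1) 19.029 × 71.169 × 0.0024079 × 0.24938 = 0.81322
(2) 2.691 × 0.04839 × 1494.6 × 0.0049468 = 0.96276
Highest is cycle (2) at 0.9628 (≤1, no arbitrage).

0.9628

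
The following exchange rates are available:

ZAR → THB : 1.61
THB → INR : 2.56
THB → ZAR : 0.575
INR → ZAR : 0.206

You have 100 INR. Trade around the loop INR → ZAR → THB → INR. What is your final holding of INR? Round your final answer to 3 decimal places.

84.905

100 INR × 0.206 = 20.6 ZAR
20.6 ZAR × 1.61 = 33.166 THB
33.166 THB × 2.56 = 84.90496 INR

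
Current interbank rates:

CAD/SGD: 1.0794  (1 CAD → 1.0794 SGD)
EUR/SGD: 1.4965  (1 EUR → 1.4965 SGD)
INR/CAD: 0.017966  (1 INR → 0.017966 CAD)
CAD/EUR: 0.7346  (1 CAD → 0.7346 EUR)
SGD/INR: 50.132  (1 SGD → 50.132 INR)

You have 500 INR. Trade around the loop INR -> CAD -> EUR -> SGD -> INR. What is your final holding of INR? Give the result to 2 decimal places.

500 INR × 0.017966 = 8.983 CAD
8.983 CAD × 0.7346 = 6.5989118 EUR
6.5989118 EUR × 1.4965 = 9.8752715087 SGD
9.8752715087 SGD × 50.132 = 495.0671112741484 INR

495.07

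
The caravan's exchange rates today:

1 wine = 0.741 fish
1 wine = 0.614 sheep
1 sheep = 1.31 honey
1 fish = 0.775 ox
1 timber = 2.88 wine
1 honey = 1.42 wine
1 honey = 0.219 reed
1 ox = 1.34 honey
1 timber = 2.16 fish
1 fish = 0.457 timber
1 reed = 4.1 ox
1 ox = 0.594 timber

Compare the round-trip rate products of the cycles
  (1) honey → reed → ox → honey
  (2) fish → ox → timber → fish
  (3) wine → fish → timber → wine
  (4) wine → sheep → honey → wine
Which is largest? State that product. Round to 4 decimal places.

1.2032

(1) 0.219 × 4.1 × 1.34 = 1.20319
(2) 0.775 × 0.594 × 2.16 = 0.99436
(3) 0.741 × 0.457 × 2.88 = 0.97527
(4) 0.614 × 1.31 × 1.42 = 1.14216
Highest is cycle (1) at 1.2032 (>1, arbitrage).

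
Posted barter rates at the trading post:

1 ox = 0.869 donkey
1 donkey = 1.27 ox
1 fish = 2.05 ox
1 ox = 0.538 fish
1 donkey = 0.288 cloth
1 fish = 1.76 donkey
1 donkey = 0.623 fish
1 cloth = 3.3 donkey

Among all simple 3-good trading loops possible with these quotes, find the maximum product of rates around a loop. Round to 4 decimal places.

fish→donkey→ox→fish: 1.76 × 1.27 × 0.538 = 1.20254
fish→ox→donkey→fish: 2.05 × 0.869 × 0.623 = 1.10984
Maximum is fish→donkey→ox→fish at 1.2025; arbitrage exists.

1.2025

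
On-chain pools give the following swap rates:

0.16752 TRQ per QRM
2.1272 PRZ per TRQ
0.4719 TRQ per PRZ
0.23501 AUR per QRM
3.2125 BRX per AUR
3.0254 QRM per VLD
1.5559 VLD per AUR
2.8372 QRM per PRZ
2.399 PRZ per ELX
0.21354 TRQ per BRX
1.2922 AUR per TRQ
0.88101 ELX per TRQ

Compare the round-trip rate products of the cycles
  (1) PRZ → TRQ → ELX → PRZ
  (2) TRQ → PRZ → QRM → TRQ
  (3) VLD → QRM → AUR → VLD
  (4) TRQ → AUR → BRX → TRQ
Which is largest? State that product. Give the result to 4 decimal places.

1.1062

(1) 0.4719 × 0.88101 × 2.399 = 0.99738
(2) 2.1272 × 2.8372 × 0.16752 = 1.01103
(3) 3.0254 × 0.23501 × 1.5559 = 1.10624
(4) 1.2922 × 3.2125 × 0.21354 = 0.88645
Highest is cycle (3) at 1.1062 (>1, arbitrage).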